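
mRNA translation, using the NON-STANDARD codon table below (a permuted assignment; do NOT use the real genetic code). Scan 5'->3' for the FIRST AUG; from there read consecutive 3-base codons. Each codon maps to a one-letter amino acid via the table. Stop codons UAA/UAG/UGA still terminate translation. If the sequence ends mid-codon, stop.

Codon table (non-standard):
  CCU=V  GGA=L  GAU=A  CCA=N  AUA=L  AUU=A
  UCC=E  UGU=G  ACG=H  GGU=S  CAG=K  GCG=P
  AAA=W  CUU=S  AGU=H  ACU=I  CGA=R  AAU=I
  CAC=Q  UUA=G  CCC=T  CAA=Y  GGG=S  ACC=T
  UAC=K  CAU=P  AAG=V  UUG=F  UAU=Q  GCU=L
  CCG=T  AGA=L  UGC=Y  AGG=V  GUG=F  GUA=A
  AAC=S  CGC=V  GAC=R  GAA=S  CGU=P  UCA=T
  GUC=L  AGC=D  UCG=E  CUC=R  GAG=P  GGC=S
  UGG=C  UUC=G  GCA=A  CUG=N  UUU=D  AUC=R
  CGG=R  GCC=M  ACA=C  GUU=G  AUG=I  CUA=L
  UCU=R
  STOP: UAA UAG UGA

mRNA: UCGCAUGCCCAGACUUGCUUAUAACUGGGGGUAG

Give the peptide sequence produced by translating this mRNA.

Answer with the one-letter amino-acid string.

Answer: ITLSLQSCS

Derivation:
start AUG at pos 4
pos 4: AUG -> I; peptide=I
pos 7: CCC -> T; peptide=IT
pos 10: AGA -> L; peptide=ITL
pos 13: CUU -> S; peptide=ITLS
pos 16: GCU -> L; peptide=ITLSL
pos 19: UAU -> Q; peptide=ITLSLQ
pos 22: AAC -> S; peptide=ITLSLQS
pos 25: UGG -> C; peptide=ITLSLQSC
pos 28: GGG -> S; peptide=ITLSLQSCS
pos 31: UAG -> STOP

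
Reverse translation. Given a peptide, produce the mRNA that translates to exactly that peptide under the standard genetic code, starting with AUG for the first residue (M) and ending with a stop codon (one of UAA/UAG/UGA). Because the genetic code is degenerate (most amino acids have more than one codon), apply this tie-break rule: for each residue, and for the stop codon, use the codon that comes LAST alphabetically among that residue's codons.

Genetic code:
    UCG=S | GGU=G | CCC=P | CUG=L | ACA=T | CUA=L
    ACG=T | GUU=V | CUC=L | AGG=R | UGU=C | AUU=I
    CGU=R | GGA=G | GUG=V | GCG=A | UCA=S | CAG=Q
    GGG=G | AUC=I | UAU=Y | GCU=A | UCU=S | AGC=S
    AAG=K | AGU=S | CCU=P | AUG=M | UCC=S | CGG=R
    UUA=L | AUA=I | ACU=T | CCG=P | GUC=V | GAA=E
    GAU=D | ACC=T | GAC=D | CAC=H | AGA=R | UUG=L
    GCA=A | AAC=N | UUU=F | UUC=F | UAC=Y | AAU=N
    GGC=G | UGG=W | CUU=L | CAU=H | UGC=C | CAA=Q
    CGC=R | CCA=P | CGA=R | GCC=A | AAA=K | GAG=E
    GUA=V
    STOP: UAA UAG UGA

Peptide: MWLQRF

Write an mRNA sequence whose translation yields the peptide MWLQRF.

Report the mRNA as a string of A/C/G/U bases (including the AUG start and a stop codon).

residue 1: M -> AUG (start codon)
residue 2: W -> UGG (only codon)
residue 3: L codons sorted = CUA,CUC,CUG,CUU,UUA,UUG -> pick last = UUG
residue 4: Q codons sorted = CAA,CAG -> pick last = CAG
residue 5: R codons sorted = AGA,AGG,CGA,CGC,CGG,CGU -> pick last = CGU
residue 6: F codons sorted = UUC,UUU -> pick last = UUU
terminator: stop codons sorted = UAA,UAG,UGA -> pick last = UGA

Answer: mRNA: AUGUGGUUGCAGCGUUUUUGA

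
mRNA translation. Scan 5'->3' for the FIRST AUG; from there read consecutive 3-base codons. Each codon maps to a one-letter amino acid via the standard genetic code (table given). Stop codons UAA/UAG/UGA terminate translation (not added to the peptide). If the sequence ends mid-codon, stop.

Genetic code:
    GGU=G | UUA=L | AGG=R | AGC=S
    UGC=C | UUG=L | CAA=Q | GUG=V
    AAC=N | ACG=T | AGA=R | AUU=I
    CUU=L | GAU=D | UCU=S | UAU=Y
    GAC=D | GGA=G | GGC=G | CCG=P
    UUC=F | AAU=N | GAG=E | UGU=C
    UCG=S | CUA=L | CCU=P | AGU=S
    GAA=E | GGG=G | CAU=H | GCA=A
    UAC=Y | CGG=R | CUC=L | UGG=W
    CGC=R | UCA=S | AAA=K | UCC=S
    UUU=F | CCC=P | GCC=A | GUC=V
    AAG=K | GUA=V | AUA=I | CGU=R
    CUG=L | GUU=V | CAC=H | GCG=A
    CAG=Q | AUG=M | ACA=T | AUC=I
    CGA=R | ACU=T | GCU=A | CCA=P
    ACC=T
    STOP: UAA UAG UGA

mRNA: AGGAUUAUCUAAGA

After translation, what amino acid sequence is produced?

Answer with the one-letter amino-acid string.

no AUG start codon found

Answer: (empty: no AUG start codon)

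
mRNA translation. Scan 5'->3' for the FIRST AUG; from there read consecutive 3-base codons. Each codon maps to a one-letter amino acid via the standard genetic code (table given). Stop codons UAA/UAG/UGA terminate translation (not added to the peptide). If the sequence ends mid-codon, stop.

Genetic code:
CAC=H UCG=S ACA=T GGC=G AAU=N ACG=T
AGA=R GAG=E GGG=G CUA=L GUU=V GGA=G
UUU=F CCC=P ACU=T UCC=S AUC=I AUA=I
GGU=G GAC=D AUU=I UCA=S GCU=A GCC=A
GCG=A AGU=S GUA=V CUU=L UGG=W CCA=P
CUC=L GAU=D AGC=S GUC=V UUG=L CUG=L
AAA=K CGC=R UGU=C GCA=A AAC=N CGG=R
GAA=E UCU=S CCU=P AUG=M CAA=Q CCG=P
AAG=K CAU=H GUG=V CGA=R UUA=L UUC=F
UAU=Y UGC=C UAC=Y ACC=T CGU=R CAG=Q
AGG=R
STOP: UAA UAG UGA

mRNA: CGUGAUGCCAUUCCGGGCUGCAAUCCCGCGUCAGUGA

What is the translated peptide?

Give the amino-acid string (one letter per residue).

Answer: MPFRAAIPRQ

Derivation:
start AUG at pos 4
pos 4: AUG -> M; peptide=M
pos 7: CCA -> P; peptide=MP
pos 10: UUC -> F; peptide=MPF
pos 13: CGG -> R; peptide=MPFR
pos 16: GCU -> A; peptide=MPFRA
pos 19: GCA -> A; peptide=MPFRAA
pos 22: AUC -> I; peptide=MPFRAAI
pos 25: CCG -> P; peptide=MPFRAAIP
pos 28: CGU -> R; peptide=MPFRAAIPR
pos 31: CAG -> Q; peptide=MPFRAAIPRQ
pos 34: UGA -> STOP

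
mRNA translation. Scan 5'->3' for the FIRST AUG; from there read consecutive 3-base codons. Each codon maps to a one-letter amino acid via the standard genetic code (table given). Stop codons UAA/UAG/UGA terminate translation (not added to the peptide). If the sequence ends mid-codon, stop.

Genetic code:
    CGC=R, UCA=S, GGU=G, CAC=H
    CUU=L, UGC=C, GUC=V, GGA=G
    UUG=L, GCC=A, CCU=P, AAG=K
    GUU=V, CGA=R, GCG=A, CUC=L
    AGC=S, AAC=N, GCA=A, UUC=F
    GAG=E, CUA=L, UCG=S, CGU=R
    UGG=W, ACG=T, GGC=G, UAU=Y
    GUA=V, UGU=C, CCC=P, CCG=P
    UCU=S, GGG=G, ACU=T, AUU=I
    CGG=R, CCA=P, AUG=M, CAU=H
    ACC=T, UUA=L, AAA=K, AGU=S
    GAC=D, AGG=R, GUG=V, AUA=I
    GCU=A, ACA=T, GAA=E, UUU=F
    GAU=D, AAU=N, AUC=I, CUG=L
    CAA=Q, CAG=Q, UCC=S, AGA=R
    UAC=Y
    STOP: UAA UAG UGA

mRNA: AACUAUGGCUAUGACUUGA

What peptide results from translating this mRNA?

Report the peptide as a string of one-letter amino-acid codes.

start AUG at pos 4
pos 4: AUG -> M; peptide=M
pos 7: GCU -> A; peptide=MA
pos 10: AUG -> M; peptide=MAM
pos 13: ACU -> T; peptide=MAMT
pos 16: UGA -> STOP

Answer: MAMT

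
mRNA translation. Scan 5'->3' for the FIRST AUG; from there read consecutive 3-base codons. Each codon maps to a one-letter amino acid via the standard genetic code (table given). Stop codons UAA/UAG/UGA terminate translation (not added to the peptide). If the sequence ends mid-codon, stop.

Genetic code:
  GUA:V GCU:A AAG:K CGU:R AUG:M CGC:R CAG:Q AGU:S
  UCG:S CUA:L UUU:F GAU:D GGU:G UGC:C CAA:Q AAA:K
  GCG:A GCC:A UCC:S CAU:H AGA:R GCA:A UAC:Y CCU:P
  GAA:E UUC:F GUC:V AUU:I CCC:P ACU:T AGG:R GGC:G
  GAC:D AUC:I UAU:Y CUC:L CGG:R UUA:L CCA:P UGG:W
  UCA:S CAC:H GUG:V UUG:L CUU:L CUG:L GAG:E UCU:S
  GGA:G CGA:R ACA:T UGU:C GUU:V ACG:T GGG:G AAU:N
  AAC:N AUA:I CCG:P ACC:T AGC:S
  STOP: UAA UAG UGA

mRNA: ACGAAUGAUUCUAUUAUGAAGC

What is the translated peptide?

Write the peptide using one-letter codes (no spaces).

start AUG at pos 4
pos 4: AUG -> M; peptide=M
pos 7: AUU -> I; peptide=MI
pos 10: CUA -> L; peptide=MIL
pos 13: UUA -> L; peptide=MILL
pos 16: UGA -> STOP

Answer: MILL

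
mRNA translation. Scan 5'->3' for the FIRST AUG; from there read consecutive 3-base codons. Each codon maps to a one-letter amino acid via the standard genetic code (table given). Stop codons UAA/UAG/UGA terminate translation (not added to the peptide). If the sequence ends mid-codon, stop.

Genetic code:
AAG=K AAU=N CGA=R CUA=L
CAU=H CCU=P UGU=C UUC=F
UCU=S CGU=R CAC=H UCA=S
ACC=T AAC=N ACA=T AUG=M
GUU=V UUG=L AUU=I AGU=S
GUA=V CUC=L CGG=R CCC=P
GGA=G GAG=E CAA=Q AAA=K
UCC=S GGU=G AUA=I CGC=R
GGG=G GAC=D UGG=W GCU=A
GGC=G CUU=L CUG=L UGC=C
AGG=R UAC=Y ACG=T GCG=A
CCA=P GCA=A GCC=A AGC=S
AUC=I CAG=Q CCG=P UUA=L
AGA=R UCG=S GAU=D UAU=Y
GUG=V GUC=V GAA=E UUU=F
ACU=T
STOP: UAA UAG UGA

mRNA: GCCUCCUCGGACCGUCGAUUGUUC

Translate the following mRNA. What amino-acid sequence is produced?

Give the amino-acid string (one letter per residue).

no AUG start codon found

Answer: (empty: no AUG start codon)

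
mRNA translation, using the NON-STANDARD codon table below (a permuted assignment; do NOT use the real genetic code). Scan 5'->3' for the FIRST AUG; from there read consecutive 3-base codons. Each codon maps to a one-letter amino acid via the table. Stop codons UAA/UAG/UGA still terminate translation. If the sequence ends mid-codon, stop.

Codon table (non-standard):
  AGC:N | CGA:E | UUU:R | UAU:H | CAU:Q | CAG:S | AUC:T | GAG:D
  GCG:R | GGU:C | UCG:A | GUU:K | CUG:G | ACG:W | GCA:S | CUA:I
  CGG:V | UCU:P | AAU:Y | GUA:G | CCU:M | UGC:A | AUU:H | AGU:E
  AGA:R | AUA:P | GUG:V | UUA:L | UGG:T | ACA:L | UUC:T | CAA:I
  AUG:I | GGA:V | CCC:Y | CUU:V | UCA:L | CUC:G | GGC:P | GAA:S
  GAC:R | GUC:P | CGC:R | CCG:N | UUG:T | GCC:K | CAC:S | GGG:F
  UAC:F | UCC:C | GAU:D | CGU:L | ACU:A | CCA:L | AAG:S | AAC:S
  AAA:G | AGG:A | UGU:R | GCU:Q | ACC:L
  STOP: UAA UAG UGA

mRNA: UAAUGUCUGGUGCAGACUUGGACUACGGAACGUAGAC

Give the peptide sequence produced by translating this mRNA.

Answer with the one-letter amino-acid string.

start AUG at pos 2
pos 2: AUG -> I; peptide=I
pos 5: UCU -> P; peptide=IP
pos 8: GGU -> C; peptide=IPC
pos 11: GCA -> S; peptide=IPCS
pos 14: GAC -> R; peptide=IPCSR
pos 17: UUG -> T; peptide=IPCSRT
pos 20: GAC -> R; peptide=IPCSRTR
pos 23: UAC -> F; peptide=IPCSRTRF
pos 26: GGA -> V; peptide=IPCSRTRFV
pos 29: ACG -> W; peptide=IPCSRTRFVW
pos 32: UAG -> STOP

Answer: IPCSRTRFVW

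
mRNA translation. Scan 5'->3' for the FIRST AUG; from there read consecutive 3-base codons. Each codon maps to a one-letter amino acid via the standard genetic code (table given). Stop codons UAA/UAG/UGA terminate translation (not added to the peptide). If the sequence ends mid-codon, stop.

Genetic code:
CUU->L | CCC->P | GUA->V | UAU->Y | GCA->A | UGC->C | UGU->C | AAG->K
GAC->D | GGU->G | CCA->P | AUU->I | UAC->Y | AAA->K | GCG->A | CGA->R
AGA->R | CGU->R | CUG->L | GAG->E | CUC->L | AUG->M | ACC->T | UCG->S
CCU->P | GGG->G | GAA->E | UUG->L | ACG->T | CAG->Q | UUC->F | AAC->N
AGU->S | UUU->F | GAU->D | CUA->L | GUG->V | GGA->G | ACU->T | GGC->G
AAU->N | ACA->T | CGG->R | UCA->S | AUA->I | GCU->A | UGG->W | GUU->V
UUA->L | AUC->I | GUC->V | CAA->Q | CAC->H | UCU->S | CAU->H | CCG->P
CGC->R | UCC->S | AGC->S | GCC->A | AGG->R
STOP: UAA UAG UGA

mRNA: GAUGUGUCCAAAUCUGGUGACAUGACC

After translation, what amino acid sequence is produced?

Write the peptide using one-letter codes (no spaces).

start AUG at pos 1
pos 1: AUG -> M; peptide=M
pos 4: UGU -> C; peptide=MC
pos 7: CCA -> P; peptide=MCP
pos 10: AAU -> N; peptide=MCPN
pos 13: CUG -> L; peptide=MCPNL
pos 16: GUG -> V; peptide=MCPNLV
pos 19: ACA -> T; peptide=MCPNLVT
pos 22: UGA -> STOP

Answer: MCPNLVT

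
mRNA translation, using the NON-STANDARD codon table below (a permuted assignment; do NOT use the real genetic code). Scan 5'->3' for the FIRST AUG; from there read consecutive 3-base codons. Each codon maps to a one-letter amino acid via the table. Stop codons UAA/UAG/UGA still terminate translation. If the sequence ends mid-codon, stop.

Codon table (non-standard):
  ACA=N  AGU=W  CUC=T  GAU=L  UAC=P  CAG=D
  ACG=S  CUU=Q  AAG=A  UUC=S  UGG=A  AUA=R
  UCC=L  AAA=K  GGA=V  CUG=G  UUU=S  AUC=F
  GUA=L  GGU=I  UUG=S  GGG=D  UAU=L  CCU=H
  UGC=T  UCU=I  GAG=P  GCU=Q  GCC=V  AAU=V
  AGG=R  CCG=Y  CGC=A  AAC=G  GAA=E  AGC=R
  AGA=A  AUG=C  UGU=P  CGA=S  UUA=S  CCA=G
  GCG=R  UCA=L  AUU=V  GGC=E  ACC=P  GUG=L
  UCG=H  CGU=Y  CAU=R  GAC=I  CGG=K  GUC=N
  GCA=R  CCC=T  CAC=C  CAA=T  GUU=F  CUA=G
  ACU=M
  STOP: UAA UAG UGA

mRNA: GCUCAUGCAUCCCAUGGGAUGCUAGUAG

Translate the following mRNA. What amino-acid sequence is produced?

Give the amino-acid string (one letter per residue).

start AUG at pos 4
pos 4: AUG -> C; peptide=C
pos 7: CAU -> R; peptide=CR
pos 10: CCC -> T; peptide=CRT
pos 13: AUG -> C; peptide=CRTC
pos 16: GGA -> V; peptide=CRTCV
pos 19: UGC -> T; peptide=CRTCVT
pos 22: UAG -> STOP

Answer: CRTCVT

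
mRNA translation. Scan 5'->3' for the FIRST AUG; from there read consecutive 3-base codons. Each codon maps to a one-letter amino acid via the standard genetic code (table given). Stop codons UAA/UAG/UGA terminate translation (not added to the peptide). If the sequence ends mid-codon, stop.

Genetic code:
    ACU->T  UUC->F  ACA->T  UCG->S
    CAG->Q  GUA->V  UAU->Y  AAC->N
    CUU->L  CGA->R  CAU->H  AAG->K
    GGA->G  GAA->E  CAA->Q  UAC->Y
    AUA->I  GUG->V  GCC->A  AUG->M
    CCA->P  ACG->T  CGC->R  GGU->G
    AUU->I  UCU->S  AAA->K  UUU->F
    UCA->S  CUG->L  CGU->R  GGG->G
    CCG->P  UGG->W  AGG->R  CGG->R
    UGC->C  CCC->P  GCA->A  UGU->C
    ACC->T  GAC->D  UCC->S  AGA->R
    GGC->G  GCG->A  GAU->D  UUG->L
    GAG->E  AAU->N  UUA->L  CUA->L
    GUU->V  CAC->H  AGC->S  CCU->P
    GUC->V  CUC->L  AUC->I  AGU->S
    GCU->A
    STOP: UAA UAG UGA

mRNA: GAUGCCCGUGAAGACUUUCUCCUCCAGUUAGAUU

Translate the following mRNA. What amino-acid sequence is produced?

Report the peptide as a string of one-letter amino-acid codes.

Answer: MPVKTFSSS

Derivation:
start AUG at pos 1
pos 1: AUG -> M; peptide=M
pos 4: CCC -> P; peptide=MP
pos 7: GUG -> V; peptide=MPV
pos 10: AAG -> K; peptide=MPVK
pos 13: ACU -> T; peptide=MPVKT
pos 16: UUC -> F; peptide=MPVKTF
pos 19: UCC -> S; peptide=MPVKTFS
pos 22: UCC -> S; peptide=MPVKTFSS
pos 25: AGU -> S; peptide=MPVKTFSSS
pos 28: UAG -> STOP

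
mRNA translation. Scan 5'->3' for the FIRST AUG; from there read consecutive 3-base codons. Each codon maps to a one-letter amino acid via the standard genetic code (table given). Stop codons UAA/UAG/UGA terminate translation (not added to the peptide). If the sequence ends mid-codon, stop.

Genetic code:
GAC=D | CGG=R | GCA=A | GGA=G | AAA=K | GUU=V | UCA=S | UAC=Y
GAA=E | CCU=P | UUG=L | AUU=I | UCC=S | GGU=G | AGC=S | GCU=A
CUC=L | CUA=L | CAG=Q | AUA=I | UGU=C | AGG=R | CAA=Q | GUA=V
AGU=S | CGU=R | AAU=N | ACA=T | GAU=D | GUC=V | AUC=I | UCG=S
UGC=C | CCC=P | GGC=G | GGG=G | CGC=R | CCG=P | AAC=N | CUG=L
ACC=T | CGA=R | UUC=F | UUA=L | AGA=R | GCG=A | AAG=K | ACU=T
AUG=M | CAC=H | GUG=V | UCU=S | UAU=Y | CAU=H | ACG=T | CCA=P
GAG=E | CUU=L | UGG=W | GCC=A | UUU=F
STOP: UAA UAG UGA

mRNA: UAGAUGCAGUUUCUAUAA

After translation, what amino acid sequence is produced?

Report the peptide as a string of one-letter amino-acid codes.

start AUG at pos 3
pos 3: AUG -> M; peptide=M
pos 6: CAG -> Q; peptide=MQ
pos 9: UUU -> F; peptide=MQF
pos 12: CUA -> L; peptide=MQFL
pos 15: UAA -> STOP

Answer: MQFL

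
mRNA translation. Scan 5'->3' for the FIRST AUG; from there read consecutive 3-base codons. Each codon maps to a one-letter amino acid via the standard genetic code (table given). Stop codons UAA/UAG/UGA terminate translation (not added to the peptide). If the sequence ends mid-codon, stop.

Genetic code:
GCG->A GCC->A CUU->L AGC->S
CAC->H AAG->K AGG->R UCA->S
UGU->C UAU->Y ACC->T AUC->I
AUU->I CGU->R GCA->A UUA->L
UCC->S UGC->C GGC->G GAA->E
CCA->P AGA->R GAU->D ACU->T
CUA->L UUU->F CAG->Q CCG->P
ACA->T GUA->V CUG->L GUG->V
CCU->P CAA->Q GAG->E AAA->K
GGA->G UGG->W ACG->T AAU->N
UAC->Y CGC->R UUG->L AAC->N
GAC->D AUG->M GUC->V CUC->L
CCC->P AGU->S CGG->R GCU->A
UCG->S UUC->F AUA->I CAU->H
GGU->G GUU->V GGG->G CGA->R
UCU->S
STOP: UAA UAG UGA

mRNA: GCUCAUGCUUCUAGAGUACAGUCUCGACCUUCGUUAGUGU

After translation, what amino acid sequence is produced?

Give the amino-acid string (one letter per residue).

Answer: MLLEYSLDLR

Derivation:
start AUG at pos 4
pos 4: AUG -> M; peptide=M
pos 7: CUU -> L; peptide=ML
pos 10: CUA -> L; peptide=MLL
pos 13: GAG -> E; peptide=MLLE
pos 16: UAC -> Y; peptide=MLLEY
pos 19: AGU -> S; peptide=MLLEYS
pos 22: CUC -> L; peptide=MLLEYSL
pos 25: GAC -> D; peptide=MLLEYSLD
pos 28: CUU -> L; peptide=MLLEYSLDL
pos 31: CGU -> R; peptide=MLLEYSLDLR
pos 34: UAG -> STOP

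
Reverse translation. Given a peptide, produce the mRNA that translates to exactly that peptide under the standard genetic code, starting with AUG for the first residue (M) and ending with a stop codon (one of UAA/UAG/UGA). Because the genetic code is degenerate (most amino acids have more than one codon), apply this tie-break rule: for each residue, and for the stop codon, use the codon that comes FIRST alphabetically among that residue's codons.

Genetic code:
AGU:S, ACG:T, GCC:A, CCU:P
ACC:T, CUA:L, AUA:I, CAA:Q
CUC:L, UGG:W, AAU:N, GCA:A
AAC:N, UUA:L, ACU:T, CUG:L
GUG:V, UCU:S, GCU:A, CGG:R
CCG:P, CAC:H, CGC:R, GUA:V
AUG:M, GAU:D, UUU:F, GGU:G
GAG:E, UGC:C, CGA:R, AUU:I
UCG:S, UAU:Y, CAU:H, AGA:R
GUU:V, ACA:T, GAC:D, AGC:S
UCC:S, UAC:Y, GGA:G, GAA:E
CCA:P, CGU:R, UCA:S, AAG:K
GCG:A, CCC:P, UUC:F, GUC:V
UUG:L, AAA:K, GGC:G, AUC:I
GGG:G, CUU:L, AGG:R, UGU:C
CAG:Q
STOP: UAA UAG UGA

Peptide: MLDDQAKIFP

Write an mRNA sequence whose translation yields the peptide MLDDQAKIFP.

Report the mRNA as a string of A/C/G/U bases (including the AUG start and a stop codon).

residue 1: M -> AUG (start codon)
residue 2: L codons sorted = CUA,CUC,CUG,CUU,UUA,UUG -> pick first = CUA
residue 3: D codons sorted = GAC,GAU -> pick first = GAC
residue 4: D codons sorted = GAC,GAU -> pick first = GAC
residue 5: Q codons sorted = CAA,CAG -> pick first = CAA
residue 6: A codons sorted = GCA,GCC,GCG,GCU -> pick first = GCA
residue 7: K codons sorted = AAA,AAG -> pick first = AAA
residue 8: I codons sorted = AUA,AUC,AUU -> pick first = AUA
residue 9: F codons sorted = UUC,UUU -> pick first = UUC
residue 10: P codons sorted = CCA,CCC,CCG,CCU -> pick first = CCA
terminator: stop codons sorted = UAA,UAG,UGA -> pick first = UAA

Answer: mRNA: AUGCUAGACGACCAAGCAAAAAUAUUCCCAUAA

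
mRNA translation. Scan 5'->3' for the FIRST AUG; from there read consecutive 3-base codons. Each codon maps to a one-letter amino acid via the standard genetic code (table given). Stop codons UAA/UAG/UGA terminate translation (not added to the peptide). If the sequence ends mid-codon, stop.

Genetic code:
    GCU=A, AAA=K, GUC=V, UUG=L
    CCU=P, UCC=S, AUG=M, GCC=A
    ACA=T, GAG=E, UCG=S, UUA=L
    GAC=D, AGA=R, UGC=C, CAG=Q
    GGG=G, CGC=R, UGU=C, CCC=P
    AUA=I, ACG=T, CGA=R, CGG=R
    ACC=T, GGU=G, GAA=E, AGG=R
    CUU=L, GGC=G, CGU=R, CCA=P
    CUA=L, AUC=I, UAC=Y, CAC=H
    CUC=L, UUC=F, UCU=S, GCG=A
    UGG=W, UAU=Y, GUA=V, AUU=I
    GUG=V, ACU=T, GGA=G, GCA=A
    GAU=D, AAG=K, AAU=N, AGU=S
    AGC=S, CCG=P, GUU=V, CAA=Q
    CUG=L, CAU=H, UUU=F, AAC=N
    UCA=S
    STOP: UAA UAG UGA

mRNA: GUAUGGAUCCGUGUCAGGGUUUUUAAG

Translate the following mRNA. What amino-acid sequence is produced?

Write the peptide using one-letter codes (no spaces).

start AUG at pos 2
pos 2: AUG -> M; peptide=M
pos 5: GAU -> D; peptide=MD
pos 8: CCG -> P; peptide=MDP
pos 11: UGU -> C; peptide=MDPC
pos 14: CAG -> Q; peptide=MDPCQ
pos 17: GGU -> G; peptide=MDPCQG
pos 20: UUU -> F; peptide=MDPCQGF
pos 23: UAA -> STOP

Answer: MDPCQGF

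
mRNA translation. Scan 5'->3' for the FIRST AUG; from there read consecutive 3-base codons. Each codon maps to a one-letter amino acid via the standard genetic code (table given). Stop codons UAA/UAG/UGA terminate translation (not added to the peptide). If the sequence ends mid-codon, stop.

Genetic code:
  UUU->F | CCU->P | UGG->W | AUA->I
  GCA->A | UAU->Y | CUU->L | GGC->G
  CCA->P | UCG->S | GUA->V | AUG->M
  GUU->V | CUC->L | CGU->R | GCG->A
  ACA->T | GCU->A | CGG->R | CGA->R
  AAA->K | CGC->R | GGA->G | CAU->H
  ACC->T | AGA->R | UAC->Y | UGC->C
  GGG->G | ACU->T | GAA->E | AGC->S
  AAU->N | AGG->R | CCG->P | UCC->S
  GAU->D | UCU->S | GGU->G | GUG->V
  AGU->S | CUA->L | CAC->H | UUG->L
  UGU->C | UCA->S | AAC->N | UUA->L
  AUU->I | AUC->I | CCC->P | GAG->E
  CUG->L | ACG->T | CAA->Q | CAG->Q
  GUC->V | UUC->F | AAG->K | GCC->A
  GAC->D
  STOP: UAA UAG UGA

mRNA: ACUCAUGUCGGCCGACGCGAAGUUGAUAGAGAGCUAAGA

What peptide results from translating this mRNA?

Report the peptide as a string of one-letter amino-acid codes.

Answer: MSADAKLIES

Derivation:
start AUG at pos 4
pos 4: AUG -> M; peptide=M
pos 7: UCG -> S; peptide=MS
pos 10: GCC -> A; peptide=MSA
pos 13: GAC -> D; peptide=MSAD
pos 16: GCG -> A; peptide=MSADA
pos 19: AAG -> K; peptide=MSADAK
pos 22: UUG -> L; peptide=MSADAKL
pos 25: AUA -> I; peptide=MSADAKLI
pos 28: GAG -> E; peptide=MSADAKLIE
pos 31: AGC -> S; peptide=MSADAKLIES
pos 34: UAA -> STOP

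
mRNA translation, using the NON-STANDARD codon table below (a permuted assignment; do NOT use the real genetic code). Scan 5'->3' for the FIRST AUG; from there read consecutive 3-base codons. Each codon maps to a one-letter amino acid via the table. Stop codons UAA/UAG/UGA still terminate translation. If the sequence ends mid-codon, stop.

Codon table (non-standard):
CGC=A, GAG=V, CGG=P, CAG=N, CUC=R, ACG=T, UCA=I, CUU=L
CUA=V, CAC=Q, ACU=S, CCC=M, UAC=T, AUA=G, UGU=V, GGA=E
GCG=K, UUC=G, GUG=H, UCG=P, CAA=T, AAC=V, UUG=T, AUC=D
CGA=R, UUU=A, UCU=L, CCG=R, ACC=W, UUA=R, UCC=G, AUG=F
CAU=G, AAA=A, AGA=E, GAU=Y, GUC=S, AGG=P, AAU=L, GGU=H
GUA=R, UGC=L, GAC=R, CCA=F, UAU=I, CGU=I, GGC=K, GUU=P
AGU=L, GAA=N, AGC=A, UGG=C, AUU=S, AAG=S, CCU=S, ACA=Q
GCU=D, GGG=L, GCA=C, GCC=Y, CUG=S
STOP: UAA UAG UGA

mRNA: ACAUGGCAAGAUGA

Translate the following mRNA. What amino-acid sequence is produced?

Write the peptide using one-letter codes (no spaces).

Answer: FCE

Derivation:
start AUG at pos 2
pos 2: AUG -> F; peptide=F
pos 5: GCA -> C; peptide=FC
pos 8: AGA -> E; peptide=FCE
pos 11: UGA -> STOP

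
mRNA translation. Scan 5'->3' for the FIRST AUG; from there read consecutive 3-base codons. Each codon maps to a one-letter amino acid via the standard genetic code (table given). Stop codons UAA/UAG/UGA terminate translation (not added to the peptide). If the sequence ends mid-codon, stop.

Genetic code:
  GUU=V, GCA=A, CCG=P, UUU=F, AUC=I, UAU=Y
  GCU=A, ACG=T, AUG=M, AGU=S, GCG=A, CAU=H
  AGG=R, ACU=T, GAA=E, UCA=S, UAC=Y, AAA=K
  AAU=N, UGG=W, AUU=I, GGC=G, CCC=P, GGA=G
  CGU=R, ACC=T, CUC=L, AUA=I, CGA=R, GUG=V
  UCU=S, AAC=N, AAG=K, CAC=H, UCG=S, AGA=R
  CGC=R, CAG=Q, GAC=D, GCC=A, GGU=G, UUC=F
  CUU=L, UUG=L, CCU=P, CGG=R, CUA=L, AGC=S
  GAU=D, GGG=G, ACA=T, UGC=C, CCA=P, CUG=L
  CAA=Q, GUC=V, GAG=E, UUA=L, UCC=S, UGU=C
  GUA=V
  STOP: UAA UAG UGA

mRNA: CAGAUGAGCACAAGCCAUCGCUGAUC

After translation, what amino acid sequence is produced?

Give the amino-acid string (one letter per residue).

Answer: MSTSHR

Derivation:
start AUG at pos 3
pos 3: AUG -> M; peptide=M
pos 6: AGC -> S; peptide=MS
pos 9: ACA -> T; peptide=MST
pos 12: AGC -> S; peptide=MSTS
pos 15: CAU -> H; peptide=MSTSH
pos 18: CGC -> R; peptide=MSTSHR
pos 21: UGA -> STOP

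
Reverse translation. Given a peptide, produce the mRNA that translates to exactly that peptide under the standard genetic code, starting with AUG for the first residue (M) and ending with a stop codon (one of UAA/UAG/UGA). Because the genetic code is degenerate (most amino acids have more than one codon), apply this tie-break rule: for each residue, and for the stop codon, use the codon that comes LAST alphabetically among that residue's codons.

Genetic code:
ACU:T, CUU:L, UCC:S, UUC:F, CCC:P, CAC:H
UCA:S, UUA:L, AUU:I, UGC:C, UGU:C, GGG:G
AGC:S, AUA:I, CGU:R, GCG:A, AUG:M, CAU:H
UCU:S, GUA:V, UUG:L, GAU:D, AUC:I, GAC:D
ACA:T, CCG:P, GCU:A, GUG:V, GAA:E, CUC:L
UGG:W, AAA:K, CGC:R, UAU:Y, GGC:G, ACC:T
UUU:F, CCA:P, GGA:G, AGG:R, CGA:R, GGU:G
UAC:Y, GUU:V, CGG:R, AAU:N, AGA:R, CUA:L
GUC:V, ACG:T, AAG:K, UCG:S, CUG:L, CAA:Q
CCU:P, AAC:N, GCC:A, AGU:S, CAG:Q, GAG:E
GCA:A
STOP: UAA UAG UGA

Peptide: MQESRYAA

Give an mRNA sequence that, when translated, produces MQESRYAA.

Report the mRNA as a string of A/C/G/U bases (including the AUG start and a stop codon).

Answer: mRNA: AUGCAGGAGUCUCGUUAUGCUGCUUGA

Derivation:
residue 1: M -> AUG (start codon)
residue 2: Q codons sorted = CAA,CAG -> pick last = CAG
residue 3: E codons sorted = GAA,GAG -> pick last = GAG
residue 4: S codons sorted = AGC,AGU,UCA,UCC,UCG,UCU -> pick last = UCU
residue 5: R codons sorted = AGA,AGG,CGA,CGC,CGG,CGU -> pick last = CGU
residue 6: Y codons sorted = UAC,UAU -> pick last = UAU
residue 7: A codons sorted = GCA,GCC,GCG,GCU -> pick last = GCU
residue 8: A codons sorted = GCA,GCC,GCG,GCU -> pick last = GCU
terminator: stop codons sorted = UAA,UAG,UGA -> pick last = UGA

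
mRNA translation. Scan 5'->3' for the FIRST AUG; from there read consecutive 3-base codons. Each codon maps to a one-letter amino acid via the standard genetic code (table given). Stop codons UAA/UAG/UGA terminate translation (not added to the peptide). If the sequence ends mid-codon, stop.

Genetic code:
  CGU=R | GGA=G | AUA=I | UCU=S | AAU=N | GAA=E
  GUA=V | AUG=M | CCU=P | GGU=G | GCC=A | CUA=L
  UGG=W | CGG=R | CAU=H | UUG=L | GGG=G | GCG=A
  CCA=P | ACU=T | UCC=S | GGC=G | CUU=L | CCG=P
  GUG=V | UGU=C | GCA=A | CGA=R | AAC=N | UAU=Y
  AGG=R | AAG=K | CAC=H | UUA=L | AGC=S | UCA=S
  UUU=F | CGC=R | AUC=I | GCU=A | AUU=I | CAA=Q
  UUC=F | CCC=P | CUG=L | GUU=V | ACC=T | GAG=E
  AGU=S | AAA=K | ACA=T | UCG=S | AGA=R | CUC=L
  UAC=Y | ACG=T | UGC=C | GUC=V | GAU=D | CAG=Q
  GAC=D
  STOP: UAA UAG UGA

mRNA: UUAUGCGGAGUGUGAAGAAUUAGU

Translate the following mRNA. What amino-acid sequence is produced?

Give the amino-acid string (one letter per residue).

Answer: MRSVKN

Derivation:
start AUG at pos 2
pos 2: AUG -> M; peptide=M
pos 5: CGG -> R; peptide=MR
pos 8: AGU -> S; peptide=MRS
pos 11: GUG -> V; peptide=MRSV
pos 14: AAG -> K; peptide=MRSVK
pos 17: AAU -> N; peptide=MRSVKN
pos 20: UAG -> STOP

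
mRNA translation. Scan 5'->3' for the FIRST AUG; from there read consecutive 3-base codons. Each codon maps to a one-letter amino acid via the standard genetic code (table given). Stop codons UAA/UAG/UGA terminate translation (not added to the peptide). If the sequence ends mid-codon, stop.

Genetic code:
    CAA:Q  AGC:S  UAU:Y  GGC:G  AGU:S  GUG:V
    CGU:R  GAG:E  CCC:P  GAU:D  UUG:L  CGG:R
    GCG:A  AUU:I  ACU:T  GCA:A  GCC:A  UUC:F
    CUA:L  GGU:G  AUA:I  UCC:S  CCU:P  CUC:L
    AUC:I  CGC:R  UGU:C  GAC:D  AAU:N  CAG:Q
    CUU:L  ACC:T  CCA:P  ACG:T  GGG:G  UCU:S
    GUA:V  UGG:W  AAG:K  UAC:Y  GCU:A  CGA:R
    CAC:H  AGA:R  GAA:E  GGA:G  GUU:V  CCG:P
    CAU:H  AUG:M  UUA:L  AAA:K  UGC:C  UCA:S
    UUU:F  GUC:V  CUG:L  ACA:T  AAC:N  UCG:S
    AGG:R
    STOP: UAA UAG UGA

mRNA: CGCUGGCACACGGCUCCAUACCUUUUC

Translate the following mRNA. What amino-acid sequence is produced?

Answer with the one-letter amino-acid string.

Answer: (empty: no AUG start codon)

Derivation:
no AUG start codon found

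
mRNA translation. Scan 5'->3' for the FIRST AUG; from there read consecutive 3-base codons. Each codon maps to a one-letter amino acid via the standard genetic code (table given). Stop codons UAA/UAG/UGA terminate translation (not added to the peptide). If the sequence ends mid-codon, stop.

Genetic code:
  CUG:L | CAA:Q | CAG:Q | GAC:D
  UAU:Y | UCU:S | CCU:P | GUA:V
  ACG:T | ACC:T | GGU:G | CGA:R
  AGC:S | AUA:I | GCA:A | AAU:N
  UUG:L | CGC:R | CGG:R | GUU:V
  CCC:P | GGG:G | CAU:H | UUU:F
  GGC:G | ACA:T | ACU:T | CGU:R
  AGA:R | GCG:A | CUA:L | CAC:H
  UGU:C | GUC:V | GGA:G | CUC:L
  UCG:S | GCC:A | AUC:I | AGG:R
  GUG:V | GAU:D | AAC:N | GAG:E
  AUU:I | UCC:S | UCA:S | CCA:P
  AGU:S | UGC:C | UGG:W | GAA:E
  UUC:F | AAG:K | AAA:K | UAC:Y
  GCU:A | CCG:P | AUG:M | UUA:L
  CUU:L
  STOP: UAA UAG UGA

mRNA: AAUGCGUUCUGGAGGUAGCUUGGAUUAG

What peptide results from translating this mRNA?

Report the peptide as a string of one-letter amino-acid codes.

start AUG at pos 1
pos 1: AUG -> M; peptide=M
pos 4: CGU -> R; peptide=MR
pos 7: UCU -> S; peptide=MRS
pos 10: GGA -> G; peptide=MRSG
pos 13: GGU -> G; peptide=MRSGG
pos 16: AGC -> S; peptide=MRSGGS
pos 19: UUG -> L; peptide=MRSGGSL
pos 22: GAU -> D; peptide=MRSGGSLD
pos 25: UAG -> STOP

Answer: MRSGGSLD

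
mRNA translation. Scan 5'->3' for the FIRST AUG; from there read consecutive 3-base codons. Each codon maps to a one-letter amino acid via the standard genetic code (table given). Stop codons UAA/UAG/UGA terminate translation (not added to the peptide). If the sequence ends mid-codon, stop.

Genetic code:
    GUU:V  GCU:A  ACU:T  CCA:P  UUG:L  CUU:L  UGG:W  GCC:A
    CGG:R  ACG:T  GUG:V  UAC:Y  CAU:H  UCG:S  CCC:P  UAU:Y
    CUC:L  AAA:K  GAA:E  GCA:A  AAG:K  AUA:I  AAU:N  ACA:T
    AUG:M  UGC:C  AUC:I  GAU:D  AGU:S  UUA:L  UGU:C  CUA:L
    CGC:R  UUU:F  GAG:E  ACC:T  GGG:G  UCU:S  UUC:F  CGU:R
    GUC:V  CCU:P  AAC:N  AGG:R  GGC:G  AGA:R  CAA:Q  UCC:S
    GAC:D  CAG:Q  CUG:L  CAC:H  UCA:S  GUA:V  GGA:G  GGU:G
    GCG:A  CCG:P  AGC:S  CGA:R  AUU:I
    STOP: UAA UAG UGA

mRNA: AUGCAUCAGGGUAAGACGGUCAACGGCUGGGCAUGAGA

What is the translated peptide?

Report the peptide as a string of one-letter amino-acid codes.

start AUG at pos 0
pos 0: AUG -> M; peptide=M
pos 3: CAU -> H; peptide=MH
pos 6: CAG -> Q; peptide=MHQ
pos 9: GGU -> G; peptide=MHQG
pos 12: AAG -> K; peptide=MHQGK
pos 15: ACG -> T; peptide=MHQGKT
pos 18: GUC -> V; peptide=MHQGKTV
pos 21: AAC -> N; peptide=MHQGKTVN
pos 24: GGC -> G; peptide=MHQGKTVNG
pos 27: UGG -> W; peptide=MHQGKTVNGW
pos 30: GCA -> A; peptide=MHQGKTVNGWA
pos 33: UGA -> STOP

Answer: MHQGKTVNGWA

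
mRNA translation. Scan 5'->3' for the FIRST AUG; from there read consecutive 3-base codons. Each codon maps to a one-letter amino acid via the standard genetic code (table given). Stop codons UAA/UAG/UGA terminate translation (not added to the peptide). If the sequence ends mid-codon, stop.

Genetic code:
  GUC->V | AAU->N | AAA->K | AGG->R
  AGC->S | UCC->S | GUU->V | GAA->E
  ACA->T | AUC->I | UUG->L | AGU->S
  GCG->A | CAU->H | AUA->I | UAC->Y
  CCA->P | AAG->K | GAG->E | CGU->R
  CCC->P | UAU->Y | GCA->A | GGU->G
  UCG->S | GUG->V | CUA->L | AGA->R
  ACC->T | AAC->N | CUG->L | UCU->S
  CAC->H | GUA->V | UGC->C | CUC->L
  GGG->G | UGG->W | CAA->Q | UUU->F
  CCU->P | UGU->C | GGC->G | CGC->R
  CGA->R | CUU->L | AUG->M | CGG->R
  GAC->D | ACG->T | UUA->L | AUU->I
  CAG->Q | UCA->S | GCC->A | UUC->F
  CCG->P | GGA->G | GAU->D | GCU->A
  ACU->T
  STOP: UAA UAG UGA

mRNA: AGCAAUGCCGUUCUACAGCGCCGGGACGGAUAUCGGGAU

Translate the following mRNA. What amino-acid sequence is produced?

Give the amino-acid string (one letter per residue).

start AUG at pos 4
pos 4: AUG -> M; peptide=M
pos 7: CCG -> P; peptide=MP
pos 10: UUC -> F; peptide=MPF
pos 13: UAC -> Y; peptide=MPFY
pos 16: AGC -> S; peptide=MPFYS
pos 19: GCC -> A; peptide=MPFYSA
pos 22: GGG -> G; peptide=MPFYSAG
pos 25: ACG -> T; peptide=MPFYSAGT
pos 28: GAU -> D; peptide=MPFYSAGTD
pos 31: AUC -> I; peptide=MPFYSAGTDI
pos 34: GGG -> G; peptide=MPFYSAGTDIG
pos 37: only 2 nt remain (<3), stop (end of mRNA)

Answer: MPFYSAGTDIG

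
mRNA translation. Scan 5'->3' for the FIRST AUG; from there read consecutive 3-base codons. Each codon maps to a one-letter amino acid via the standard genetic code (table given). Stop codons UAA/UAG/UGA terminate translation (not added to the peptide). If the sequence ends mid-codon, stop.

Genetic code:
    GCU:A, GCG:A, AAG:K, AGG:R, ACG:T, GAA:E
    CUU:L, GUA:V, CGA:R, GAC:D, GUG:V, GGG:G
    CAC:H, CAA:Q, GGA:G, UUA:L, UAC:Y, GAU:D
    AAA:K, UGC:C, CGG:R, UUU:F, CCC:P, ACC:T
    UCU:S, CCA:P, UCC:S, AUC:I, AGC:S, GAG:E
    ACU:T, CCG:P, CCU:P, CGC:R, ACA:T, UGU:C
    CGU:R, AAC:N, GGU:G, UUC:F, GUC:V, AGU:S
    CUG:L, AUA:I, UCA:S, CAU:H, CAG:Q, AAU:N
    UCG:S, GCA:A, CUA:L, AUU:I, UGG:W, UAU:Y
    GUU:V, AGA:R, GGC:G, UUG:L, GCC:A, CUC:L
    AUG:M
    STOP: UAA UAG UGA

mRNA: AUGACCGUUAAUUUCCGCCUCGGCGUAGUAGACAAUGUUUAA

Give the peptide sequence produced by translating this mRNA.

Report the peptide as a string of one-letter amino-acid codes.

start AUG at pos 0
pos 0: AUG -> M; peptide=M
pos 3: ACC -> T; peptide=MT
pos 6: GUU -> V; peptide=MTV
pos 9: AAU -> N; peptide=MTVN
pos 12: UUC -> F; peptide=MTVNF
pos 15: CGC -> R; peptide=MTVNFR
pos 18: CUC -> L; peptide=MTVNFRL
pos 21: GGC -> G; peptide=MTVNFRLG
pos 24: GUA -> V; peptide=MTVNFRLGV
pos 27: GUA -> V; peptide=MTVNFRLGVV
pos 30: GAC -> D; peptide=MTVNFRLGVVD
pos 33: AAU -> N; peptide=MTVNFRLGVVDN
pos 36: GUU -> V; peptide=MTVNFRLGVVDNV
pos 39: UAA -> STOP

Answer: MTVNFRLGVVDNV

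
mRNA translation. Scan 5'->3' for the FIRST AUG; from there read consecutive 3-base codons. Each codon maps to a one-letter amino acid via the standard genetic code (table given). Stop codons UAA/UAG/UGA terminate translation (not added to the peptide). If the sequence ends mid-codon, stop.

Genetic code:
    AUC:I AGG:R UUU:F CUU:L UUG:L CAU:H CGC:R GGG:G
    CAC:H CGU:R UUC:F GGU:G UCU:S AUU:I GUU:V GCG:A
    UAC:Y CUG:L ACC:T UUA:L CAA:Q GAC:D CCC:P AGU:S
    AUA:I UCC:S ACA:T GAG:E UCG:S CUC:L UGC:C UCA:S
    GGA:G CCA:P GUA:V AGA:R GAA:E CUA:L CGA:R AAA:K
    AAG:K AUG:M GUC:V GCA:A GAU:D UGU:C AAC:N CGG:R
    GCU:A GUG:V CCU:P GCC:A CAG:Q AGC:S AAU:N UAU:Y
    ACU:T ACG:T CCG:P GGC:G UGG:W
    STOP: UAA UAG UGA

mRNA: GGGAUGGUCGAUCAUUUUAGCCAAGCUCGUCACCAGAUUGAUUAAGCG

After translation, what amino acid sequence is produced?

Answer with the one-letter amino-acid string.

Answer: MVDHFSQARHQID

Derivation:
start AUG at pos 3
pos 3: AUG -> M; peptide=M
pos 6: GUC -> V; peptide=MV
pos 9: GAU -> D; peptide=MVD
pos 12: CAU -> H; peptide=MVDH
pos 15: UUU -> F; peptide=MVDHF
pos 18: AGC -> S; peptide=MVDHFS
pos 21: CAA -> Q; peptide=MVDHFSQ
pos 24: GCU -> A; peptide=MVDHFSQA
pos 27: CGU -> R; peptide=MVDHFSQAR
pos 30: CAC -> H; peptide=MVDHFSQARH
pos 33: CAG -> Q; peptide=MVDHFSQARHQ
pos 36: AUU -> I; peptide=MVDHFSQARHQI
pos 39: GAU -> D; peptide=MVDHFSQARHQID
pos 42: UAA -> STOP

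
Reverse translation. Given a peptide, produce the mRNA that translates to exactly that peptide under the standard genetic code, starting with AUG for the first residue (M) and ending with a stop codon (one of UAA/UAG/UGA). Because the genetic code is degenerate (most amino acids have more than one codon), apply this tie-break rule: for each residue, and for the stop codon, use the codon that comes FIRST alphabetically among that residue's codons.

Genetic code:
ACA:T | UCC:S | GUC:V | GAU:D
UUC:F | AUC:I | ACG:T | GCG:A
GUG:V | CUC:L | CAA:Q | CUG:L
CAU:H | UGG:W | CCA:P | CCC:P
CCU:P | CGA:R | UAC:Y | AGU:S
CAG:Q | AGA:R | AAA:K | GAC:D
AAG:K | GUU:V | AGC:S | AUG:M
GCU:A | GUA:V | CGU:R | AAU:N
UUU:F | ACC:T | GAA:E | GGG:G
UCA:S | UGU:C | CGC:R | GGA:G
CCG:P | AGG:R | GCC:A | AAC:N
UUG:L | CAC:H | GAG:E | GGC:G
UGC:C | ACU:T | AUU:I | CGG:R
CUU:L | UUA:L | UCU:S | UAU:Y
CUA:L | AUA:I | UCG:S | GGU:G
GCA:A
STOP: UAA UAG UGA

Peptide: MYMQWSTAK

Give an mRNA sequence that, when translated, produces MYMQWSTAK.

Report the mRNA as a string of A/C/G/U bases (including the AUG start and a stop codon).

residue 1: M -> AUG (start codon)
residue 2: Y codons sorted = UAC,UAU -> pick first = UAC
residue 3: M -> AUG (only codon)
residue 4: Q codons sorted = CAA,CAG -> pick first = CAA
residue 5: W -> UGG (only codon)
residue 6: S codons sorted = AGC,AGU,UCA,UCC,UCG,UCU -> pick first = AGC
residue 7: T codons sorted = ACA,ACC,ACG,ACU -> pick first = ACA
residue 8: A codons sorted = GCA,GCC,GCG,GCU -> pick first = GCA
residue 9: K codons sorted = AAA,AAG -> pick first = AAA
terminator: stop codons sorted = UAA,UAG,UGA -> pick first = UAA

Answer: mRNA: AUGUACAUGCAAUGGAGCACAGCAAAAUAA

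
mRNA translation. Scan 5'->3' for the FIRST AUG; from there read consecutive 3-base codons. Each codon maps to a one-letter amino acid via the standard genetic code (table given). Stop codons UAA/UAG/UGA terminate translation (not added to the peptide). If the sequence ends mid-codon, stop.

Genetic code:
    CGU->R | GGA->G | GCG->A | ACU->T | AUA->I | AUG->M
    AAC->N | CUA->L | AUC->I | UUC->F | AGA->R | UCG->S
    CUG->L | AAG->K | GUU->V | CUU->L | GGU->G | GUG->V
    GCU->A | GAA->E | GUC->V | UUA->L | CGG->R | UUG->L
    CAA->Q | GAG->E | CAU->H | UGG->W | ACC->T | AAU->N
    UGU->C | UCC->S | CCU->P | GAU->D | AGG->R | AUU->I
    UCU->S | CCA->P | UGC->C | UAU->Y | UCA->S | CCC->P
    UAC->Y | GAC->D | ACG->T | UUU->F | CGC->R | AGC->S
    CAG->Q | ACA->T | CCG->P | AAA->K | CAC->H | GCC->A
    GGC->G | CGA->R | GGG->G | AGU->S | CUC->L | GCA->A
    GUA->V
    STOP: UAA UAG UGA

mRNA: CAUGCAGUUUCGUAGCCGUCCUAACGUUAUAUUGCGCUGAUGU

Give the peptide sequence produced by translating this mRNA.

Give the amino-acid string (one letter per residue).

start AUG at pos 1
pos 1: AUG -> M; peptide=M
pos 4: CAG -> Q; peptide=MQ
pos 7: UUU -> F; peptide=MQF
pos 10: CGU -> R; peptide=MQFR
pos 13: AGC -> S; peptide=MQFRS
pos 16: CGU -> R; peptide=MQFRSR
pos 19: CCU -> P; peptide=MQFRSRP
pos 22: AAC -> N; peptide=MQFRSRPN
pos 25: GUU -> V; peptide=MQFRSRPNV
pos 28: AUA -> I; peptide=MQFRSRPNVI
pos 31: UUG -> L; peptide=MQFRSRPNVIL
pos 34: CGC -> R; peptide=MQFRSRPNVILR
pos 37: UGA -> STOP

Answer: MQFRSRPNVILR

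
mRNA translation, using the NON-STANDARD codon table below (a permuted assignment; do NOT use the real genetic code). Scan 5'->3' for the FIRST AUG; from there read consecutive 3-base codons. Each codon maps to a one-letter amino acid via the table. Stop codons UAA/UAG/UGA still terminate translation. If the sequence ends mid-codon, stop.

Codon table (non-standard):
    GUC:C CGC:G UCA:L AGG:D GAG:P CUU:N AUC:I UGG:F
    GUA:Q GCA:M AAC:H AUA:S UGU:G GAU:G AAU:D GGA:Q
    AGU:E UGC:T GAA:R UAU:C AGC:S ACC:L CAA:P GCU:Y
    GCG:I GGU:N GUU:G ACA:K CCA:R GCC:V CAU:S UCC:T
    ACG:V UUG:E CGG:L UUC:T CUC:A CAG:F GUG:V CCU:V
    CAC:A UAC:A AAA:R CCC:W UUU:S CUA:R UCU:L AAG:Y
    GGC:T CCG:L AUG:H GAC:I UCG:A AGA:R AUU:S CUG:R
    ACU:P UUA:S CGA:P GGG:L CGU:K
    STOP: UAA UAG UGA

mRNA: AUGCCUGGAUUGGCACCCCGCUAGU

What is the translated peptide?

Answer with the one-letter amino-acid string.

start AUG at pos 0
pos 0: AUG -> H; peptide=H
pos 3: CCU -> V; peptide=HV
pos 6: GGA -> Q; peptide=HVQ
pos 9: UUG -> E; peptide=HVQE
pos 12: GCA -> M; peptide=HVQEM
pos 15: CCC -> W; peptide=HVQEMW
pos 18: CGC -> G; peptide=HVQEMWG
pos 21: UAG -> STOP

Answer: HVQEMWG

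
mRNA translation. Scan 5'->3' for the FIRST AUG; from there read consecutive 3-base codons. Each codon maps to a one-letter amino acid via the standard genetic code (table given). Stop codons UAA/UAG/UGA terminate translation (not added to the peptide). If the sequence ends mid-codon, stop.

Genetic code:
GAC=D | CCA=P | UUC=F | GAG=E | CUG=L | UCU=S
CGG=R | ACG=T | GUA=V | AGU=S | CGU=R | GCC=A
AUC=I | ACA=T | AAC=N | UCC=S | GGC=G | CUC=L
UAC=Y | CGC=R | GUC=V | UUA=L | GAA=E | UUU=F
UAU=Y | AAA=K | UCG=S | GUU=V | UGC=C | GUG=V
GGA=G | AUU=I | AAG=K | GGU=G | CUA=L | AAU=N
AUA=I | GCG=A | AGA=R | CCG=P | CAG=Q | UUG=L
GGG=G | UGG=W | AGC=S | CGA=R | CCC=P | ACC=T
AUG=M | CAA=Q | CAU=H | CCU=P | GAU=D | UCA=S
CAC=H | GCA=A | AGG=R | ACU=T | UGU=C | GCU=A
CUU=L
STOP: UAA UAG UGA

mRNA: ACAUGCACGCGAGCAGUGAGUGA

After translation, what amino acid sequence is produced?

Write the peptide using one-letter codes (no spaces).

start AUG at pos 2
pos 2: AUG -> M; peptide=M
pos 5: CAC -> H; peptide=MH
pos 8: GCG -> A; peptide=MHA
pos 11: AGC -> S; peptide=MHAS
pos 14: AGU -> S; peptide=MHASS
pos 17: GAG -> E; peptide=MHASSE
pos 20: UGA -> STOP

Answer: MHASSE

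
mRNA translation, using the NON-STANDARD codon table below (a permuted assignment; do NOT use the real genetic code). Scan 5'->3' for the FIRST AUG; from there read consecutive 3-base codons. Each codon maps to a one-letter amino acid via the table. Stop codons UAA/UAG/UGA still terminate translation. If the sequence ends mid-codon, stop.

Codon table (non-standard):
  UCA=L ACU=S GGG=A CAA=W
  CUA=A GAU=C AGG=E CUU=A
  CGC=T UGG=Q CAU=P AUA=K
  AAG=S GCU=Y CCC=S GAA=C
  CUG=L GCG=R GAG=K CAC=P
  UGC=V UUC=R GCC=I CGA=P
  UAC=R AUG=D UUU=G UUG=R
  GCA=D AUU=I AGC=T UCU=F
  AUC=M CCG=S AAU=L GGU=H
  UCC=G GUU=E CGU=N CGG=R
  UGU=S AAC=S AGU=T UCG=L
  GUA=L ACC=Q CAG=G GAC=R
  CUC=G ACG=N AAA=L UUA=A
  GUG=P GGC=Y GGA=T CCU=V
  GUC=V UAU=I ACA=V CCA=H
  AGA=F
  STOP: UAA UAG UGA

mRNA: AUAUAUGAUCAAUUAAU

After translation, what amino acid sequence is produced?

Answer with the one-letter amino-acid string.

Answer: DML

Derivation:
start AUG at pos 4
pos 4: AUG -> D; peptide=D
pos 7: AUC -> M; peptide=DM
pos 10: AAU -> L; peptide=DML
pos 13: UAA -> STOP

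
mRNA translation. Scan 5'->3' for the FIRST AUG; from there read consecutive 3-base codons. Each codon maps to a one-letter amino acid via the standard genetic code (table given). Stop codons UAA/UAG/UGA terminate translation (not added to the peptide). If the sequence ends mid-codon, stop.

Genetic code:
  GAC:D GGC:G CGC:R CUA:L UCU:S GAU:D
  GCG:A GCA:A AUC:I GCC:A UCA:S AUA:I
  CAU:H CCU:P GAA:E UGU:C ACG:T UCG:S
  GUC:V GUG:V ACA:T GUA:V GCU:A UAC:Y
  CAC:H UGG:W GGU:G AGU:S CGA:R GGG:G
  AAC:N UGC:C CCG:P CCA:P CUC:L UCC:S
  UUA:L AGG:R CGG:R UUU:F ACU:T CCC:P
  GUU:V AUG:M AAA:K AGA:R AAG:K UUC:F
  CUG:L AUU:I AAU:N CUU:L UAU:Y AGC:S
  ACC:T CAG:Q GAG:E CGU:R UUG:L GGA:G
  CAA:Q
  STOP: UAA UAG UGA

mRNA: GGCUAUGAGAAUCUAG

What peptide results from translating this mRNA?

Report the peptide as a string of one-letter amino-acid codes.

Answer: MRI

Derivation:
start AUG at pos 4
pos 4: AUG -> M; peptide=M
pos 7: AGA -> R; peptide=MR
pos 10: AUC -> I; peptide=MRI
pos 13: UAG -> STOP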